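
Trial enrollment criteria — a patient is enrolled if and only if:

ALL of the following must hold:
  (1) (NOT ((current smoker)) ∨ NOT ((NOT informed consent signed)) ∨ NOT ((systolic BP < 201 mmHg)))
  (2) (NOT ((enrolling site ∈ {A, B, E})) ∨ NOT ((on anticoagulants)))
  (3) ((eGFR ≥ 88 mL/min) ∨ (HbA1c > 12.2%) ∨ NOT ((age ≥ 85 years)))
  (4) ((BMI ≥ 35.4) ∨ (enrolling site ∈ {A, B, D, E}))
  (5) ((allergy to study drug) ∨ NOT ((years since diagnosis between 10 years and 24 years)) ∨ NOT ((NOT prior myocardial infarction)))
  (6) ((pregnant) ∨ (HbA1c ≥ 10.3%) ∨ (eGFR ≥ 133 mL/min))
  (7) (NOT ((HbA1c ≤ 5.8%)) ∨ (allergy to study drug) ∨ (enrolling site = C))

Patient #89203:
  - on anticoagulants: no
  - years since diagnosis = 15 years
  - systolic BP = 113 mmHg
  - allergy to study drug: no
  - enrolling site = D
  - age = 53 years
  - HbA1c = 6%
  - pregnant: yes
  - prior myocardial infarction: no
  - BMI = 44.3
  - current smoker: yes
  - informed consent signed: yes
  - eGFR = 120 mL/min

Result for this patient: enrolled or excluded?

Excluded

Atomic conditions:
  current smoker: yes → true
  NOT informed consent signed: yes → false
  systolic BP < 201 mmHg: 113 < 201 is true
  enrolling site ∈ {A, B, E}: D is not in the set → false
  on anticoagulants: no → false
  eGFR ≥ 88 mL/min: 120 ≥ 88 is true
  HbA1c > 12.2%: 6 > 12.2 is false
  age ≥ 85 years: 53 ≥ 85 is false
  BMI ≥ 35.4: 44.3 ≥ 35.4 is true
  enrolling site ∈ {A, B, D, E}: D is in the set → true
  allergy to study drug: no → false
  years since diagnosis between 10 years and 24 years: 15 in [10, 24] is true
  NOT prior myocardial infarction: no → true
  pregnant: yes → true
  HbA1c ≥ 10.3%: 6 ≥ 10.3 is false
  eGFR ≥ 133 mL/min: 120 ≥ 133 is false
  HbA1c ≤ 5.8%: 6 ≤ 5.8 is false
  enrolling site = C: D == C is false
Combine:
[1.1] NOT true = false
[1.2] NOT false = true
[1.3] NOT true = false
[1] false OR true OR false = true
[2.1] NOT false = true
[2.2] NOT false = true
[2] true OR true = true
[3.3] NOT false = true
[3] true OR false OR true = true
[4] true OR true = true
[5.2] NOT true = false
[5.3] NOT true = false
[5] false OR false OR false = false
[6] true OR false OR false = true
[7.1] NOT false = true
[7] true OR false OR false = true
[root] true AND true AND true AND true AND false AND true AND true = false
Overall: false → excluded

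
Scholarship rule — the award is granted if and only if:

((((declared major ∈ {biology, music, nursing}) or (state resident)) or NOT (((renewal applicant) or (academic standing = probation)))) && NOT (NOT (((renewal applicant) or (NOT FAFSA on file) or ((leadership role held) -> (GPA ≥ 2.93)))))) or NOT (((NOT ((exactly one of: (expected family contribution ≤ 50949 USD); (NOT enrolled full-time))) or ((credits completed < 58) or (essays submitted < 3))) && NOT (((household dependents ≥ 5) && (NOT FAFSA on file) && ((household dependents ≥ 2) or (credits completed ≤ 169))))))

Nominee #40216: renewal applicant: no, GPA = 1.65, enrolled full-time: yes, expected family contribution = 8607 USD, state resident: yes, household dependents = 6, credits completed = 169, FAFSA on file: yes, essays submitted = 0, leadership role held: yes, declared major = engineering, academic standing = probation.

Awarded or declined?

Atomic conditions:
  declared major ∈ {biology, music, nursing}: engineering is not in the set → false
  state resident: yes → true
  renewal applicant: no → false
  academic standing = probation: probation == probation is true
  NOT FAFSA on file: yes → false
  leadership role held: yes → true
  GPA ≥ 2.93: 1.65 ≥ 2.93 is false
  expected family contribution ≤ 50949 USD: 8607 ≤ 50949 is true
  NOT enrolled full-time: yes → false
  credits completed < 58: 169 < 58 is false
  essays submitted < 3: 0 < 3 is true
  household dependents ≥ 5: 6 ≥ 5 is true
  household dependents ≥ 2: 6 ≥ 2 is true
  credits completed ≤ 169: 169 ≤ 169 is true
Combine:
[1.1.1] false OR true = true
[1.1.2.1] false OR true = true
[1.1.2] NOT true = false
[1.1] true OR false = true
[1.2.1.1.3] true → false = false
[1.2.1.1] false OR false OR false = false
[1.2.1] NOT false = true
[1.2] NOT true = false
[1] true AND false = false
[2.1.1.1.1] exactly-one(true, false) = true
[2.1.1.1] NOT true = false
[2.1.1.2] false OR true = true
[2.1.1] false OR true = true
[2.1.2.1.3] true OR true = true
[2.1.2.1] true AND false AND true = false
[2.1.2] NOT false = true
[2.1] true AND true = true
[2] NOT true = false
[root] false OR false = false
Overall: false → declined

Declined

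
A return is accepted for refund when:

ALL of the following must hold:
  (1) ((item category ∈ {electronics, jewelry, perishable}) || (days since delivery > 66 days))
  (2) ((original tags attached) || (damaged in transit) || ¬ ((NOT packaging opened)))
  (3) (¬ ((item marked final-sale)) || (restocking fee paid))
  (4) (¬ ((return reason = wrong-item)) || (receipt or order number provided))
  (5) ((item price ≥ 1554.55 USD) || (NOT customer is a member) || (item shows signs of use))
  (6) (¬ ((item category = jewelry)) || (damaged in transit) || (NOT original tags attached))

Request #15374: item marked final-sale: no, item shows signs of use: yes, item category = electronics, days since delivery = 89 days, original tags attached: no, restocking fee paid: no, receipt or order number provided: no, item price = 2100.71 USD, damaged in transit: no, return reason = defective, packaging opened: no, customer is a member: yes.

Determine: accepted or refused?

Refused

Atomic conditions:
  item category ∈ {electronics, jewelry, perishable}: electronics is in the set → true
  days since delivery > 66 days: 89 > 66 is true
  original tags attached: no → false
  damaged in transit: no → false
  NOT packaging opened: no → true
  item marked final-sale: no → false
  restocking fee paid: no → false
  return reason = wrong-item: defective == wrong-item is false
  receipt or order number provided: no → false
  item price ≥ 1554.55 USD: 2100.71 ≥ 1554.55 is true
  NOT customer is a member: yes → false
  item shows signs of use: yes → true
  item category = jewelry: electronics == jewelry is false
  NOT original tags attached: no → true
Combine:
[1] true OR true = true
[2.3] NOT true = false
[2] false OR false OR false = false
[3.1] NOT false = true
[3] true OR false = true
[4.1] NOT false = true
[4] true OR false = true
[5] true OR false OR true = true
[6.1] NOT false = true
[6] true OR false OR true = true
[root] true AND false AND true AND true AND true AND true = false
Overall: false → refused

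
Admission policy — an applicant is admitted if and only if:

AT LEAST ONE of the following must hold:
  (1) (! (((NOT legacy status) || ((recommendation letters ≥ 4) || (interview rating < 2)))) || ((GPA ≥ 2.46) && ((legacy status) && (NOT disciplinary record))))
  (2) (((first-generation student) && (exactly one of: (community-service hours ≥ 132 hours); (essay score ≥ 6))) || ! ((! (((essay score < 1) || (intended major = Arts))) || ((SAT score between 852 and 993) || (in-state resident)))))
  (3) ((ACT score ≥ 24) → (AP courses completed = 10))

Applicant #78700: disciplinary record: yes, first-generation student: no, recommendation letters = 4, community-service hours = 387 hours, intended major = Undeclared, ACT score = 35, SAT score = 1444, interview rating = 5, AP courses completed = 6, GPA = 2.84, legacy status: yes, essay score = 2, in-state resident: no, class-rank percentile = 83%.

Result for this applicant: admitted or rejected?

Rejected

Atomic conditions:
  NOT legacy status: yes → false
  recommendation letters ≥ 4: 4 ≥ 4 is true
  interview rating < 2: 5 < 2 is false
  GPA ≥ 2.46: 2.84 ≥ 2.46 is true
  legacy status: yes → true
  NOT disciplinary record: yes → false
  first-generation student: no → false
  community-service hours ≥ 132 hours: 387 ≥ 132 is true
  essay score ≥ 6: 2 ≥ 6 is false
  essay score < 1: 2 < 1 is false
  intended major = Arts: Undeclared == Arts is false
  SAT score between 852 and 993: 1444 in [852, 993] is false
  in-state resident: no → false
  ACT score ≥ 24: 35 ≥ 24 is true
  AP courses completed = 10: 6 == 10 is false
Combine:
[1.1.1.2] true OR false = true
[1.1.1] false OR true = true
[1.1] NOT true = false
[1.2.2] true AND false = false
[1.2] true AND false = false
[1] false OR false = false
[2.1.2] exactly-one(true, false) = true
[2.1] false AND true = false
[2.2.1.1.1] false OR false = false
[2.2.1.1] NOT false = true
[2.2.1.2] false OR false = false
[2.2.1] true OR false = true
[2.2] NOT true = false
[2] false OR false = false
[3] true → false = false
[root] false OR false OR false = false
Overall: false → rejected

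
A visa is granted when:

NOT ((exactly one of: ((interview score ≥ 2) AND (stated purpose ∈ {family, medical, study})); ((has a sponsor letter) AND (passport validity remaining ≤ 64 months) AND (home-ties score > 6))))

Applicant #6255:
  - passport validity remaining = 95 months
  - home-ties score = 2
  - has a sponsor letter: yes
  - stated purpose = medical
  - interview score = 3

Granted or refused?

Refused

Atomic conditions:
  interview score ≥ 2: 3 ≥ 2 is true
  stated purpose ∈ {family, medical, study}: medical is in the set → true
  has a sponsor letter: yes → true
  passport validity remaining ≤ 64 months: 95 ≤ 64 is false
  home-ties score > 6: 2 > 6 is false
Combine:
[1.1] true AND true = true
[1.2] true AND false AND false = false
[1] exactly-one(true, false) = true
[root] NOT true = false
Overall: false → refused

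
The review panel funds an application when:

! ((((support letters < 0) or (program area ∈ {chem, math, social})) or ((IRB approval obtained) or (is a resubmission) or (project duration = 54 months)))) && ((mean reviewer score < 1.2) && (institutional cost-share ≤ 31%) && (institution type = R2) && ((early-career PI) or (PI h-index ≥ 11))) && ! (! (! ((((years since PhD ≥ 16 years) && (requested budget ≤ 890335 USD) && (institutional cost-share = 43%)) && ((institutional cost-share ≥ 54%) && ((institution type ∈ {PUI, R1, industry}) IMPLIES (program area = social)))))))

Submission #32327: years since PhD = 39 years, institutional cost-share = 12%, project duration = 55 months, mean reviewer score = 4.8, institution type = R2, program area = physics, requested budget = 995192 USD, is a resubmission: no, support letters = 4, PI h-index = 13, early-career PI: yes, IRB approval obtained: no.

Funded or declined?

Declined

Atomic conditions:
  support letters < 0: 4 < 0 is false
  program area ∈ {chem, math, social}: physics is not in the set → false
  IRB approval obtained: no → false
  is a resubmission: no → false
  project duration = 54 months: 55 == 54 is false
  mean reviewer score < 1.2: 4.8 < 1.2 is false
  institutional cost-share ≤ 31%: 12 ≤ 31 is true
  institution type = R2: R2 == R2 is true
  early-career PI: yes → true
  PI h-index ≥ 11: 13 ≥ 11 is true
  years since PhD ≥ 16 years: 39 ≥ 16 is true
  requested budget ≤ 890335 USD: 995192 ≤ 890335 is false
  institutional cost-share = 43%: 12 == 43 is false
  institutional cost-share ≥ 54%: 12 ≥ 54 is false
  institution type ∈ {PUI, R1, industry}: R2 is not in the set → false
  program area = social: physics == social is false
Combine:
[1.1.1] false OR false = false
[1.1.2] false OR false OR false = false
[1.1] false OR false = false
[1] NOT false = true
[2.4] true OR true = true
[2] false AND true AND true AND true = false
[3.1.1.1.1] true AND false AND false = false
[3.1.1.1.2.2] false → false (antecedent false ⇒ implication holds) = true
[3.1.1.1.2] false AND true = false
[3.1.1.1] false AND false = false
[3.1.1] NOT false = true
[3.1] NOT true = false
[3] NOT false = true
[root] true AND false AND true = false
Overall: false → declined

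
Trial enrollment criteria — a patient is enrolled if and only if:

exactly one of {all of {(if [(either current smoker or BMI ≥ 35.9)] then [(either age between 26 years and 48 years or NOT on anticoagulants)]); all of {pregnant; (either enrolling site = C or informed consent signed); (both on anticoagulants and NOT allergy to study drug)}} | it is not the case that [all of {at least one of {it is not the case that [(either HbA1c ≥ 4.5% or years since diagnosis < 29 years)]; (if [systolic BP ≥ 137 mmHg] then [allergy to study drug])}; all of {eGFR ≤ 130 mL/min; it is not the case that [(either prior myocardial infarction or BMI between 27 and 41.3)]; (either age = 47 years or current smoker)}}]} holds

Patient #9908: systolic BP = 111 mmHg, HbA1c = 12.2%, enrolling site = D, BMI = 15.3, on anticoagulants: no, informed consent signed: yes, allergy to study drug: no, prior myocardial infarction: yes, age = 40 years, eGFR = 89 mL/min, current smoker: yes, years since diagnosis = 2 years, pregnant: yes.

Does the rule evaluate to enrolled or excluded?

Atomic conditions:
  current smoker: yes → true
  BMI ≥ 35.9: 15.3 ≥ 35.9 is false
  age between 26 years and 48 years: 40 in [26, 48] is true
  NOT on anticoagulants: no → true
  pregnant: yes → true
  enrolling site = C: D == C is false
  informed consent signed: yes → true
  on anticoagulants: no → false
  NOT allergy to study drug: no → true
  HbA1c ≥ 4.5%: 12.2 ≥ 4.5 is true
  years since diagnosis < 29 years: 2 < 29 is true
  systolic BP ≥ 137 mmHg: 111 ≥ 137 is false
  allergy to study drug: no → false
  eGFR ≤ 130 mL/min: 89 ≤ 130 is true
  prior myocardial infarction: yes → true
  BMI between 27 and 41.3: 15.3 in [27, 41.3] is false
  age = 47 years: 40 == 47 is false
Combine:
[1.1.1] true OR false = true
[1.1.2] true OR true = true
[1.1] true → true = true
[1.2.2] false OR true = true
[1.2.3] false AND true = false
[1.2] true AND true AND false = false
[1] true AND false = false
[2.1.1.1.1] true OR true = true
[2.1.1.1] NOT true = false
[2.1.1.2] false → false (antecedent false ⇒ implication holds) = true
[2.1.1] false OR true = true
[2.1.2.2.1] true OR false = true
[2.1.2.2] NOT true = false
[2.1.2.3] false OR true = true
[2.1.2] true AND false AND true = false
[2.1] true AND false = false
[2] NOT false = true
[root] exactly-one(false, true) = true
Overall: true → enrolled

Enrolled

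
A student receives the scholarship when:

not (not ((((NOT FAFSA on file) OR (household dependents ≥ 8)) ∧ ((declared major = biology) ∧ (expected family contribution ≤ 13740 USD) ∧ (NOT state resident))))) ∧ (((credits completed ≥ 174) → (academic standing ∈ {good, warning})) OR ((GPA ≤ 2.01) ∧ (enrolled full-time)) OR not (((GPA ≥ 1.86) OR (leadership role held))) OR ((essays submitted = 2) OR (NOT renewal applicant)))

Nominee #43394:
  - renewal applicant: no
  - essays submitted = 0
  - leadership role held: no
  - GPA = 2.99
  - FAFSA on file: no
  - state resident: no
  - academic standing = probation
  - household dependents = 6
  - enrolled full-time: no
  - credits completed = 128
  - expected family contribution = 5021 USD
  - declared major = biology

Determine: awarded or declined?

Awarded

Atomic conditions:
  NOT FAFSA on file: no → true
  household dependents ≥ 8: 6 ≥ 8 is false
  declared major = biology: biology == biology is true
  expected family contribution ≤ 13740 USD: 5021 ≤ 13740 is true
  NOT state resident: no → true
  credits completed ≥ 174: 128 ≥ 174 is false
  academic standing ∈ {good, warning}: probation is not in the set → false
  GPA ≤ 2.01: 2.99 ≤ 2.01 is false
  enrolled full-time: no → false
  GPA ≥ 1.86: 2.99 ≥ 1.86 is true
  leadership role held: no → false
  essays submitted = 2: 0 == 2 is false
  NOT renewal applicant: no → true
Combine:
[1.1.1.1] true OR false = true
[1.1.1.2] true AND true AND true = true
[1.1.1] true AND true = true
[1.1] NOT true = false
[1] NOT false = true
[2.1] false → false (antecedent false ⇒ implication holds) = true
[2.2] false AND false = false
[2.3.1] true OR false = true
[2.3] NOT true = false
[2.4] false OR true = true
[2] true OR false OR false OR true = true
[root] true AND true = true
Overall: true → awarded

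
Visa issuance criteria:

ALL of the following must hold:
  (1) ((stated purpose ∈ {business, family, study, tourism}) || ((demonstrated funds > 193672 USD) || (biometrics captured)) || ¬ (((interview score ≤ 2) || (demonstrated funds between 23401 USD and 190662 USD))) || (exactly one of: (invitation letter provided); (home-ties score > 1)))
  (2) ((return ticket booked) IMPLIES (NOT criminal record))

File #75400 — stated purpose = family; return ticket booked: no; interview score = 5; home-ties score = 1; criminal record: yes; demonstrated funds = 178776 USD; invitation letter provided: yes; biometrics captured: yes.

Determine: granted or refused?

Atomic conditions:
  stated purpose ∈ {business, family, study, tourism}: family is in the set → true
  demonstrated funds > 193672 USD: 178776 > 193672 is false
  biometrics captured: yes → true
  interview score ≤ 2: 5 ≤ 2 is false
  demonstrated funds between 23401 USD and 190662 USD: 178776 in [23401, 190662] is true
  invitation letter provided: yes → true
  home-ties score > 1: 1 > 1 is false
  return ticket booked: no → false
  NOT criminal record: yes → false
Combine:
[1.2] false OR true = true
[1.3.1] false OR true = true
[1.3] NOT true = false
[1.4] exactly-one(true, false) = true
[1] true OR true OR false OR true = true
[2] false → false (antecedent false ⇒ implication holds) = true
[root] true AND true = true
Overall: true → granted

Granted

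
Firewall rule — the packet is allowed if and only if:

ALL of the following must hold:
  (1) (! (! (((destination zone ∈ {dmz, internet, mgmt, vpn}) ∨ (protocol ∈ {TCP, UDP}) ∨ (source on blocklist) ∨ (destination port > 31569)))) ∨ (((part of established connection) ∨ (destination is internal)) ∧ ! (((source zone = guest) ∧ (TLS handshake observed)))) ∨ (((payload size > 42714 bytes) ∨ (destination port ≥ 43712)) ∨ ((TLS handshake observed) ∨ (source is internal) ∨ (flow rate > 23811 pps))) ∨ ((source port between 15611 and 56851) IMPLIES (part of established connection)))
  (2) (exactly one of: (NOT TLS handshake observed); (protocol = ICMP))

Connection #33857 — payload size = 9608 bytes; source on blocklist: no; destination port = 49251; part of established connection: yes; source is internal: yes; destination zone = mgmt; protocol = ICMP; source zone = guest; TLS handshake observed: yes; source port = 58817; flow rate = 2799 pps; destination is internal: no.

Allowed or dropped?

Allowed

Atomic conditions:
  destination zone ∈ {dmz, internet, mgmt, vpn}: mgmt is in the set → true
  protocol ∈ {TCP, UDP}: ICMP is not in the set → false
  source on blocklist: no → false
  destination port > 31569: 49251 > 31569 is true
  part of established connection: yes → true
  destination is internal: no → false
  source zone = guest: guest == guest is true
  TLS handshake observed: yes → true
  payload size > 42714 bytes: 9608 > 42714 is false
  destination port ≥ 43712: 49251 ≥ 43712 is true
  source is internal: yes → true
  flow rate > 23811 pps: 2799 > 23811 is false
  source port between 15611 and 56851: 58817 in [15611, 56851] is false
  NOT TLS handshake observed: yes → false
  protocol = ICMP: ICMP == ICMP is true
Combine:
[1.1.1.1] true OR false OR false OR true = true
[1.1.1] NOT true = false
[1.1] NOT false = true
[1.2.1] true OR false = true
[1.2.2.1] true AND true = true
[1.2.2] NOT true = false
[1.2] true AND false = false
[1.3.1] false OR true = true
[1.3.2] true OR true OR false = true
[1.3] true OR true = true
[1.4] false → true (antecedent false ⇒ implication holds) = true
[1] true OR false OR true OR true = true
[2] exactly-one(false, true) = true
[root] true AND true = true
Overall: true → allowed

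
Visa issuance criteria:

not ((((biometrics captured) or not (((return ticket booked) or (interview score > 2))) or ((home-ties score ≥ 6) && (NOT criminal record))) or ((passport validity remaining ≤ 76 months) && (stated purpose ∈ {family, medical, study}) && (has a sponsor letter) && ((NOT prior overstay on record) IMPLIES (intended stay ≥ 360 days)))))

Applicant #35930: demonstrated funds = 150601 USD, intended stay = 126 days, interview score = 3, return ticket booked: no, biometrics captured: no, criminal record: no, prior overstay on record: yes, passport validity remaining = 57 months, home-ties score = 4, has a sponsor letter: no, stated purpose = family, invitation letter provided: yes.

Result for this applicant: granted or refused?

Granted

Atomic conditions:
  biometrics captured: no → false
  return ticket booked: no → false
  interview score > 2: 3 > 2 is true
  home-ties score ≥ 6: 4 ≥ 6 is false
  NOT criminal record: no → true
  passport validity remaining ≤ 76 months: 57 ≤ 76 is true
  stated purpose ∈ {family, medical, study}: family is in the set → true
  has a sponsor letter: no → false
  NOT prior overstay on record: yes → false
  intended stay ≥ 360 days: 126 ≥ 360 is false
Combine:
[1.1.2.1] false OR true = true
[1.1.2] NOT true = false
[1.1.3] false AND true = false
[1.1] false OR false OR false = false
[1.2.4] false → false (antecedent false ⇒ implication holds) = true
[1.2] true AND true AND false AND true = false
[1] false OR false = false
[root] NOT false = true
Overall: true → granted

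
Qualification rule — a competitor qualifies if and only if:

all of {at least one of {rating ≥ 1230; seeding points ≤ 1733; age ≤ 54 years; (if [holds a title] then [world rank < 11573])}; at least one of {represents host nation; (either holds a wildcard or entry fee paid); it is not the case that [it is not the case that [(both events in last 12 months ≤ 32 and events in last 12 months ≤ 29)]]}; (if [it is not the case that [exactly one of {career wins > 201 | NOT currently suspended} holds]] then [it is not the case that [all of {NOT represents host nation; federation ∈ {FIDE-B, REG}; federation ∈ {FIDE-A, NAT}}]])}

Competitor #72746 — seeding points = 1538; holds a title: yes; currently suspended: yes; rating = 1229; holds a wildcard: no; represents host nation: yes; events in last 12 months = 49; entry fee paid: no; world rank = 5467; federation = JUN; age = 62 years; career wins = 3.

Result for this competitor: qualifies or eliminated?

Qualifies

Atomic conditions:
  rating ≥ 1230: 1229 ≥ 1230 is false
  seeding points ≤ 1733: 1538 ≤ 1733 is true
  age ≤ 54 years: 62 ≤ 54 is false
  holds a title: yes → true
  world rank < 11573: 5467 < 11573 is true
  represents host nation: yes → true
  holds a wildcard: no → false
  entry fee paid: no → false
  events in last 12 months ≤ 32: 49 ≤ 32 is false
  events in last 12 months ≤ 29: 49 ≤ 29 is false
  career wins > 201: 3 > 201 is false
  NOT currently suspended: yes → false
  NOT represents host nation: yes → false
  federation ∈ {FIDE-B, REG}: JUN is not in the set → false
  federation ∈ {FIDE-A, NAT}: JUN is not in the set → false
Combine:
[1.4] true → true = true
[1] false OR true OR false OR true = true
[2.2] false OR false = false
[2.3.1.1] false AND false = false
[2.3.1] NOT false = true
[2.3] NOT true = false
[2] true OR false OR false = true
[3.1.1] exactly-one(false, false) = false
[3.1] NOT false = true
[3.2.1] false AND false AND false = false
[3.2] NOT false = true
[3] true → true = true
[root] true AND true AND true = true
Overall: true → qualifies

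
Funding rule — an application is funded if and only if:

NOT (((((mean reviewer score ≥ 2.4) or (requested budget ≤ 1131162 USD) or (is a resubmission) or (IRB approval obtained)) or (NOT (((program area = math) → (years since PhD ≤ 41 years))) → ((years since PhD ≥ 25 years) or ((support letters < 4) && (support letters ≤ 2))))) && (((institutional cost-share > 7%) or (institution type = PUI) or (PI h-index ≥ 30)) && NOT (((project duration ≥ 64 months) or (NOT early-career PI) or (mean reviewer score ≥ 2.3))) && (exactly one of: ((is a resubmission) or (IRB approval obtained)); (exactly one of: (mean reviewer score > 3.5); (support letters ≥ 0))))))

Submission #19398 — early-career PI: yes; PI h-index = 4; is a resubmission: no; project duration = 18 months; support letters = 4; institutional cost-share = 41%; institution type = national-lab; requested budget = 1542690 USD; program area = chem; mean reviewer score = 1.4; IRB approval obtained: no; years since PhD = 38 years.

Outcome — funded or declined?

Declined

Atomic conditions:
  mean reviewer score ≥ 2.4: 1.4 ≥ 2.4 is false
  requested budget ≤ 1131162 USD: 1542690 ≤ 1131162 is false
  is a resubmission: no → false
  IRB approval obtained: no → false
  program area = math: chem == math is false
  years since PhD ≤ 41 years: 38 ≤ 41 is true
  years since PhD ≥ 25 years: 38 ≥ 25 is true
  support letters < 4: 4 < 4 is false
  support letters ≤ 2: 4 ≤ 2 is false
  institutional cost-share > 7%: 41 > 7 is true
  institution type = PUI: national-lab == PUI is false
  PI h-index ≥ 30: 4 ≥ 30 is false
  project duration ≥ 64 months: 18 ≥ 64 is false
  NOT early-career PI: yes → false
  mean reviewer score ≥ 2.3: 1.4 ≥ 2.3 is false
  mean reviewer score > 3.5: 1.4 > 3.5 is false
  support letters ≥ 0: 4 ≥ 0 is true
Combine:
[1.1.1] false OR false OR false OR false = false
[1.1.2.1.1] false → true (antecedent false ⇒ implication holds) = true
[1.1.2.1] NOT true = false
[1.1.2.2.2] false AND false = false
[1.1.2.2] true OR false = true
[1.1.2] false → true (antecedent false ⇒ implication holds) = true
[1.1] false OR true = true
[1.2.1] true OR false OR false = true
[1.2.2.1] false OR false OR false = false
[1.2.2] NOT false = true
[1.2.3.1] false OR false = false
[1.2.3.2] exactly-one(false, true) = true
[1.2.3] exactly-one(false, true) = true
[1.2] true AND true AND true = true
[1] true AND true = true
[root] NOT true = false
Overall: false → declined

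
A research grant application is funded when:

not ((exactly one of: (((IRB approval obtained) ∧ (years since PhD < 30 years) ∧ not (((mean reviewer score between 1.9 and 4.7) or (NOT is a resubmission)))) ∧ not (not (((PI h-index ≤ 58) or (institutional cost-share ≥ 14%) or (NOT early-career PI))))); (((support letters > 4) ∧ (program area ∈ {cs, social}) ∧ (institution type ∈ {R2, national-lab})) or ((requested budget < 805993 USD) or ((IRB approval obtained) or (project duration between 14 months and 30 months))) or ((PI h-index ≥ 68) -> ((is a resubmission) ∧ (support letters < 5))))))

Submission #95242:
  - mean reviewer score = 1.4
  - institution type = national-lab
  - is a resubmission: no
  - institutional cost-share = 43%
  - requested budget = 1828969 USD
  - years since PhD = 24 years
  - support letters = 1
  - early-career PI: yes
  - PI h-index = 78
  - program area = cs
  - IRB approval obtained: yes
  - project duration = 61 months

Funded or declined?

Declined

Atomic conditions:
  IRB approval obtained: yes → true
  years since PhD < 30 years: 24 < 30 is true
  mean reviewer score between 1.9 and 4.7: 1.4 in [1.9, 4.7] is false
  NOT is a resubmission: no → true
  PI h-index ≤ 58: 78 ≤ 58 is false
  institutional cost-share ≥ 14%: 43 ≥ 14 is true
  NOT early-career PI: yes → false
  support letters > 4: 1 > 4 is false
  program area ∈ {cs, social}: cs is in the set → true
  institution type ∈ {R2, national-lab}: national-lab is in the set → true
  requested budget < 805993 USD: 1828969 < 805993 is false
  project duration between 14 months and 30 months: 61 in [14, 30] is false
  PI h-index ≥ 68: 78 ≥ 68 is true
  is a resubmission: no → false
  support letters < 5: 1 < 5 is true
Combine:
[1.1.1.3.1] false OR true = true
[1.1.1.3] NOT true = false
[1.1.1] true AND true AND false = false
[1.1.2.1.1] false OR true OR false = true
[1.1.2.1] NOT true = false
[1.1.2] NOT false = true
[1.1] false AND true = false
[1.2.1] false AND true AND true = false
[1.2.2.2] true OR false = true
[1.2.2] false OR true = true
[1.2.3.2] false AND true = false
[1.2.3] true → false = false
[1.2] false OR true OR false = true
[1] exactly-one(false, true) = true
[root] NOT true = false
Overall: false → declined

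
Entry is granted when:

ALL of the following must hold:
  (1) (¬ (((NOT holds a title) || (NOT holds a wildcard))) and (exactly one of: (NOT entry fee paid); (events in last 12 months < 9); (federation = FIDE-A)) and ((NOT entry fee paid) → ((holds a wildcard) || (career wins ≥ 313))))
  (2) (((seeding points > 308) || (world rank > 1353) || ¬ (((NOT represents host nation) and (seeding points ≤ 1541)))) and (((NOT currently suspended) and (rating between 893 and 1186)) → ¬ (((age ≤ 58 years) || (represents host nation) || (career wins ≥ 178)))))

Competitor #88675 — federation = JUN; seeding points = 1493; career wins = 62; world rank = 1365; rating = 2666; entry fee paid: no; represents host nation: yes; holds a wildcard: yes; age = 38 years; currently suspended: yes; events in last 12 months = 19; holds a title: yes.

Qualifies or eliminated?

Atomic conditions:
  NOT holds a title: yes → false
  NOT holds a wildcard: yes → false
  NOT entry fee paid: no → true
  events in last 12 months < 9: 19 < 9 is false
  federation = FIDE-A: JUN == FIDE-A is false
  holds a wildcard: yes → true
  career wins ≥ 313: 62 ≥ 313 is false
  seeding points > 308: 1493 > 308 is true
  world rank > 1353: 1365 > 1353 is true
  NOT represents host nation: yes → false
  seeding points ≤ 1541: 1493 ≤ 1541 is true
  NOT currently suspended: yes → false
  rating between 893 and 1186: 2666 in [893, 1186] is false
  age ≤ 58 years: 38 ≤ 58 is true
  represents host nation: yes → true
  career wins ≥ 178: 62 ≥ 178 is false
Combine:
[1.1.1] false OR false = false
[1.1] NOT false = true
[1.2] exactly-one(true, false, false) = true
[1.3.2] true OR false = true
[1.3] true → true = true
[1] true AND true AND true = true
[2.1.3.1] false AND true = false
[2.1.3] NOT false = true
[2.1] true OR true OR true = true
[2.2.1] false AND false = false
[2.2.2.1] true OR true OR false = true
[2.2.2] NOT true = false
[2.2] false → false (antecedent false ⇒ implication holds) = true
[2] true AND true = true
[root] true AND true = true
Overall: true → qualifies

Qualifies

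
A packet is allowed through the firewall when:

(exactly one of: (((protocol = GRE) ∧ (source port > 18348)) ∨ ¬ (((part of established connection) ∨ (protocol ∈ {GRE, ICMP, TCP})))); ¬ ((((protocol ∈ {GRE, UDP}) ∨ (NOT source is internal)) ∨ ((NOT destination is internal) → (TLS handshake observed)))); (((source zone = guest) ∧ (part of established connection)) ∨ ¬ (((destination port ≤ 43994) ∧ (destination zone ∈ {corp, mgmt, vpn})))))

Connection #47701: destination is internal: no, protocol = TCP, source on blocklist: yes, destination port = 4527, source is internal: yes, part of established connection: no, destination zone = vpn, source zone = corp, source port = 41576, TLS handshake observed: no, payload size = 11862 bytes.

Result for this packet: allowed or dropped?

Allowed

Atomic conditions:
  protocol = GRE: TCP == GRE is false
  source port > 18348: 41576 > 18348 is true
  part of established connection: no → false
  protocol ∈ {GRE, ICMP, TCP}: TCP is in the set → true
  protocol ∈ {GRE, UDP}: TCP is not in the set → false
  NOT source is internal: yes → false
  NOT destination is internal: no → true
  TLS handshake observed: no → false
  source zone = guest: corp == guest is false
  destination port ≤ 43994: 4527 ≤ 43994 is true
  destination zone ∈ {corp, mgmt, vpn}: vpn is in the set → true
Combine:
[1.1] false AND true = false
[1.2.1] false OR true = true
[1.2] NOT true = false
[1] false OR false = false
[2.1.1] false OR false = false
[2.1.2] true → false = false
[2.1] false OR false = false
[2] NOT false = true
[3.1] false AND false = false
[3.2.1] true AND true = true
[3.2] NOT true = false
[3] false OR false = false
[root] exactly-one(false, true, false) = true
Overall: true → allowed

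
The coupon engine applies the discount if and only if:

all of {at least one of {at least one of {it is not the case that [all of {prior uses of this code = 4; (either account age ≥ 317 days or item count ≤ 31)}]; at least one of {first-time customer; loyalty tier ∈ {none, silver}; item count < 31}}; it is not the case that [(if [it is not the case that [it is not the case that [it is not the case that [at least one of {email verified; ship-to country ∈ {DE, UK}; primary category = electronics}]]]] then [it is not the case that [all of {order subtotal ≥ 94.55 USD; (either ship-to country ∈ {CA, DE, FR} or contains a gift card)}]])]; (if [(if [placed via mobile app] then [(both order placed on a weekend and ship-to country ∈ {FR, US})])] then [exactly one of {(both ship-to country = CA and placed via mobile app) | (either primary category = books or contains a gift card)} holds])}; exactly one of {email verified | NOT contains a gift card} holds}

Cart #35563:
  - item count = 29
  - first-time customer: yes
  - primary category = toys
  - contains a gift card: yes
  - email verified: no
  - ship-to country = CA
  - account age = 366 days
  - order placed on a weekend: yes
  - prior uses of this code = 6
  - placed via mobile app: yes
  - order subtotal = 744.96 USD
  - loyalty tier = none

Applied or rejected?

Rejected

Atomic conditions:
  prior uses of this code = 4: 6 == 4 is false
  account age ≥ 317 days: 366 ≥ 317 is true
  item count ≤ 31: 29 ≤ 31 is true
  first-time customer: yes → true
  loyalty tier ∈ {none, silver}: none is in the set → true
  item count < 31: 29 < 31 is true
  email verified: no → false
  ship-to country ∈ {DE, UK}: CA is not in the set → false
  primary category = electronics: toys == electronics is false
  order subtotal ≥ 94.55 USD: 744.96 ≥ 94.55 is true
  ship-to country ∈ {CA, DE, FR}: CA is in the set → true
  contains a gift card: yes → true
  placed via mobile app: yes → true
  order placed on a weekend: yes → true
  ship-to country ∈ {FR, US}: CA is not in the set → false
  ship-to country = CA: CA == CA is true
  primary category = books: toys == books is false
  NOT contains a gift card: yes → false
Combine:
[1.1.1.1.2] true OR true = true
[1.1.1.1] false AND true = false
[1.1.1] NOT false = true
[1.1.2] true OR true OR true = true
[1.1] true OR true = true
[1.2.1.1.1.1.1] false OR false OR false = false
[1.2.1.1.1.1] NOT false = true
[1.2.1.1.1] NOT true = false
[1.2.1.1] NOT false = true
[1.2.1.2.1.2] true OR true = true
[1.2.1.2.1] true AND true = true
[1.2.1.2] NOT true = false
[1.2.1] true → false = false
[1.2] NOT false = true
[1.3.1.2] true AND false = false
[1.3.1] true → false = false
[1.3.2.1] true AND true = true
[1.3.2.2] false OR true = true
[1.3.2] exactly-one(true, true) = false
[1.3] false → false (antecedent false ⇒ implication holds) = true
[1] true OR true OR true = true
[2] exactly-one(false, false) = false
[root] true AND false = false
Overall: false → rejected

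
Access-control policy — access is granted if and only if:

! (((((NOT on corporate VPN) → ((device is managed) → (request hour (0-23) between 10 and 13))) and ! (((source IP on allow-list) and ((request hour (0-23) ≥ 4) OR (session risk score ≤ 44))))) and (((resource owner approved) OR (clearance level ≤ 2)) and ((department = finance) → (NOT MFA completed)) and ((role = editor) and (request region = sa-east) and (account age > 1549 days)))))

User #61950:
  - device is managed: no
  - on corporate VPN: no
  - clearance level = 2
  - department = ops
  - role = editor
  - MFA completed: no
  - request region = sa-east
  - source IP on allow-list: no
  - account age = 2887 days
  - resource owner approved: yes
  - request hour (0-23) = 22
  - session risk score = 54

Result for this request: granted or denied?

Denied

Atomic conditions:
  NOT on corporate VPN: no → true
  device is managed: no → false
  request hour (0-23) between 10 and 13: 22 in [10, 13] is false
  source IP on allow-list: no → false
  request hour (0-23) ≥ 4: 22 ≥ 4 is true
  session risk score ≤ 44: 54 ≤ 44 is false
  resource owner approved: yes → true
  clearance level ≤ 2: 2 ≤ 2 is true
  department = finance: ops == finance is false
  NOT MFA completed: no → true
  role = editor: editor == editor is true
  request region = sa-east: sa-east == sa-east is true
  account age > 1549 days: 2887 > 1549 is true
Combine:
[1.1.1.2] false → false (antecedent false ⇒ implication holds) = true
[1.1.1] true → true = true
[1.1.2.1.2] true OR false = true
[1.1.2.1] false AND true = false
[1.1.2] NOT false = true
[1.1] true AND true = true
[1.2.1] true OR true = true
[1.2.2] false → true (antecedent false ⇒ implication holds) = true
[1.2.3] true AND true AND true = true
[1.2] true AND true AND true = true
[1] true AND true = true
[root] NOT true = false
Overall: false → denied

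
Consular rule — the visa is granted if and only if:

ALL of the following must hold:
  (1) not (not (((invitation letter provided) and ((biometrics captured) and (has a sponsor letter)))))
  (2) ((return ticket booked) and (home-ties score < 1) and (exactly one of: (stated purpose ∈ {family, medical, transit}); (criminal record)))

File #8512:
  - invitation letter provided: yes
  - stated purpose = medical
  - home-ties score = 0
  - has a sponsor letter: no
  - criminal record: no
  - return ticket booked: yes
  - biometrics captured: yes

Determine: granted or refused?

Refused

Atomic conditions:
  invitation letter provided: yes → true
  biometrics captured: yes → true
  has a sponsor letter: no → false
  return ticket booked: yes → true
  home-ties score < 1: 0 < 1 is true
  stated purpose ∈ {family, medical, transit}: medical is in the set → true
  criminal record: no → false
Combine:
[1.1.1.2] true AND false = false
[1.1.1] true AND false = false
[1.1] NOT false = true
[1] NOT true = false
[2.3] exactly-one(true, false) = true
[2] true AND true AND true = true
[root] false AND true = false
Overall: false → refused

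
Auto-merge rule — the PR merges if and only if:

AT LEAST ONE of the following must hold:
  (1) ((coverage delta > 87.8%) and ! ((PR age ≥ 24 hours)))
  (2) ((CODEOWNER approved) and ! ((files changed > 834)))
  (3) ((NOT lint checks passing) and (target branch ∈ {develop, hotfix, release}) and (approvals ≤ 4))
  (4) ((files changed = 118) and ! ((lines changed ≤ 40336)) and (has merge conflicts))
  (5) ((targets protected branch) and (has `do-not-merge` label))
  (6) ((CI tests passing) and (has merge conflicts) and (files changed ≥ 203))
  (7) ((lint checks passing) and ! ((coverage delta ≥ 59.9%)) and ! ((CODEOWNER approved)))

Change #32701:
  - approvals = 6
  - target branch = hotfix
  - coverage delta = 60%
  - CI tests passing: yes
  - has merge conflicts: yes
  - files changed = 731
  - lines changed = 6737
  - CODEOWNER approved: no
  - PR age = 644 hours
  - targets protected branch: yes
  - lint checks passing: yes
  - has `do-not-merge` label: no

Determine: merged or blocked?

Atomic conditions:
  coverage delta > 87.8%: 60 > 87.8 is false
  PR age ≥ 24 hours: 644 ≥ 24 is true
  CODEOWNER approved: no → false
  files changed > 834: 731 > 834 is false
  NOT lint checks passing: yes → false
  target branch ∈ {develop, hotfix, release}: hotfix is in the set → true
  approvals ≤ 4: 6 ≤ 4 is false
  files changed = 118: 731 == 118 is false
  lines changed ≤ 40336: 6737 ≤ 40336 is true
  has merge conflicts: yes → true
  targets protected branch: yes → true
  has `do-not-merge` label: no → false
  CI tests passing: yes → true
  files changed ≥ 203: 731 ≥ 203 is true
  lint checks passing: yes → true
  coverage delta ≥ 59.9%: 60 ≥ 59.9 is true
Combine:
[1.2] NOT true = false
[1] false AND false = false
[2.2] NOT false = true
[2] false AND true = false
[3] false AND true AND false = false
[4.2] NOT true = false
[4] false AND false AND true = false
[5] true AND false = false
[6] true AND true AND true = true
[7.2] NOT true = false
[7.3] NOT false = true
[7] true AND false AND true = false
[root] false OR false OR false OR false OR false OR true OR false = true
Overall: true → merged

Merged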